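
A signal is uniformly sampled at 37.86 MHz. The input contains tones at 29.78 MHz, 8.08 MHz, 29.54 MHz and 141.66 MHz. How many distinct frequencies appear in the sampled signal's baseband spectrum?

fs/2 = 18.93 MHz.
29.78 MHz > fs/2 = 18.93 MHz, folds to fs − 29.78 MHz = 8.08 MHz.
8.08 MHz ≤ fs/2 = 18.93 MHz, passes unchanged.
29.54 MHz > fs/2 = 18.93 MHz, folds to fs − 29.54 MHz = 8.32 MHz.
141.66 MHz mod fs = 28.08 MHz.
28.08 MHz > fs/2 = 18.93 MHz, folds to fs − 28.08 MHz = 9.78 MHz.
Distinct values: {8.08 MHz, 8.32 MHz, 9.78 MHz} → 3.

3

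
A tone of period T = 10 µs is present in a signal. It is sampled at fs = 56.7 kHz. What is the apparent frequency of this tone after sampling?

13.4 kHz

T = 10 µs → f = 1/T = 100 kHz.
100 kHz mod fs = 43.3 kHz.
43.3 kHz > fs/2 = 28.35 kHz, folds to fs − 43.3 kHz = 13.4 kHz.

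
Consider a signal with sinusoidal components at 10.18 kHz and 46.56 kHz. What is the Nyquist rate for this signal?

Highest-frequency component: 46.56 kHz.
Nyquist rate = 2 × 46.56 kHz = 93.12 kHz.

93.12 kHz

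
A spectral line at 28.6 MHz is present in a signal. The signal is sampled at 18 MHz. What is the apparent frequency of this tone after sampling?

7.4 MHz

28.6 MHz mod fs = 10.6 MHz.
10.6 MHz > fs/2 = 9 MHz, folds to fs − 10.6 MHz = 7.4 MHz.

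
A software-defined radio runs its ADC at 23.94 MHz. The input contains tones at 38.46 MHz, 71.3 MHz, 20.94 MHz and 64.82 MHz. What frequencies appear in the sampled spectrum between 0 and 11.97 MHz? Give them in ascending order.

fs/2 = 11.97 MHz.
38.46 MHz mod fs = 14.52 MHz.
14.52 MHz > fs/2 = 11.97 MHz, folds to fs − 14.52 MHz = 9.42 MHz.
71.3 MHz mod fs = 23.42 MHz.
23.42 MHz > fs/2 = 11.97 MHz, folds to fs − 23.42 MHz = 0.52 MHz.
20.94 MHz > fs/2 = 11.97 MHz, folds to fs − 20.94 MHz = 3 MHz.
64.82 MHz mod fs = 16.94 MHz.
16.94 MHz > fs/2 = 11.97 MHz, folds to fs − 16.94 MHz = 7 MHz.
Distinct values: {0.52 MHz, 3 MHz, 7 MHz, 9.42 MHz}.

0.52 MHz, 3 MHz, 7 MHz, 9.42 MHz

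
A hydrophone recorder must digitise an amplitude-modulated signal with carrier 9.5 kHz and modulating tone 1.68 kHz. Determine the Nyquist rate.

22.36 kHz

AM sidebands sit at fc ± fm = 7.82 kHz and 11.18 kHz.
Highest-frequency component: 11.18 kHz.
Nyquist rate = 2 × 11.18 kHz = 22.36 kHz.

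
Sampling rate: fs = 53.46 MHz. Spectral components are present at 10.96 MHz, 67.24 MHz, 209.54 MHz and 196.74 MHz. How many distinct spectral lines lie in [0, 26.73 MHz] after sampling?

4

fs/2 = 26.73 MHz.
10.96 MHz ≤ fs/2 = 26.73 MHz, passes unchanged.
67.24 MHz mod fs = 13.78 MHz.
13.78 MHz ≤ fs/2 = 26.73 MHz, appears at 13.78 MHz.
209.54 MHz mod fs = 49.16 MHz.
49.16 MHz > fs/2 = 26.73 MHz, folds to fs − 49.16 MHz = 4.3 MHz.
196.74 MHz mod fs = 36.36 MHz.
36.36 MHz > fs/2 = 26.73 MHz, folds to fs − 36.36 MHz = 17.1 MHz.
Distinct values: {4.3 MHz, 10.96 MHz, 13.78 MHz, 17.1 MHz} → 4.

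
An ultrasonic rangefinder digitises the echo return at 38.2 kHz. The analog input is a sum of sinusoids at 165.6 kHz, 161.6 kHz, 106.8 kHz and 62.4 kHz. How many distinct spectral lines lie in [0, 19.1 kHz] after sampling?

fs/2 = 19.1 kHz.
165.6 kHz mod fs = 12.8 kHz.
12.8 kHz ≤ fs/2 = 19.1 kHz, appears at 12.8 kHz.
161.6 kHz mod fs = 8.8 kHz.
8.8 kHz ≤ fs/2 = 19.1 kHz, appears at 8.8 kHz.
106.8 kHz mod fs = 30.4 kHz.
30.4 kHz > fs/2 = 19.1 kHz, folds to fs − 30.4 kHz = 7.8 kHz.
62.4 kHz mod fs = 24.2 kHz.
24.2 kHz > fs/2 = 19.1 kHz, folds to fs − 24.2 kHz = 14 kHz.
Distinct values: {7.8 kHz, 8.8 kHz, 12.8 kHz, 14 kHz} → 4.

4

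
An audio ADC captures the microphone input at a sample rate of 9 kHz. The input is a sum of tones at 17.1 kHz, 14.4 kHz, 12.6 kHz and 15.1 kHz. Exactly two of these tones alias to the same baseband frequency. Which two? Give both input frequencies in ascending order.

fs/2 = 4.5 kHz.
17.1 kHz mod fs = 8.1 kHz.
8.1 kHz > fs/2 = 4.5 kHz, folds to fs − 8.1 kHz = 0.9 kHz.
14.4 kHz mod fs = 5.4 kHz.
5.4 kHz > fs/2 = 4.5 kHz, folds to fs − 5.4 kHz = 3.6 kHz.
12.6 kHz mod fs = 3.6 kHz.
3.6 kHz ≤ fs/2 = 4.5 kHz, appears at 3.6 kHz.
15.1 kHz mod fs = 6.1 kHz.
6.1 kHz > fs/2 = 4.5 kHz, folds to fs − 6.1 kHz = 2.9 kHz.
12.6 kHz and 14.4 kHz both map to 3.6 kHz.

12.6 kHz, 14.4 kHz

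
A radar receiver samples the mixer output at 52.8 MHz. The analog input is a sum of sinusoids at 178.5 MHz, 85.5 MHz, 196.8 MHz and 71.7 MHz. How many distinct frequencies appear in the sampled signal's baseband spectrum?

3

fs/2 = 26.4 MHz.
178.5 MHz mod fs = 20.1 MHz.
20.1 MHz ≤ fs/2 = 26.4 MHz, appears at 20.1 MHz.
85.5 MHz mod fs = 32.7 MHz.
32.7 MHz > fs/2 = 26.4 MHz, folds to fs − 32.7 MHz = 20.1 MHz.
196.8 MHz mod fs = 38.4 MHz.
38.4 MHz > fs/2 = 26.4 MHz, folds to fs − 38.4 MHz = 14.4 MHz.
71.7 MHz mod fs = 18.9 MHz.
18.9 MHz ≤ fs/2 = 26.4 MHz, appears at 18.9 MHz.
Distinct values: {14.4 MHz, 18.9 MHz, 20.1 MHz} → 3.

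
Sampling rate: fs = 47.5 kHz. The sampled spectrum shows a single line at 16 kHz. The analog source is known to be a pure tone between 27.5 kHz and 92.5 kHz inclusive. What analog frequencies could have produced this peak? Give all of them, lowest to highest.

31.5 kHz, 63.5 kHz, 79 kHz

Frequencies that alias to 16 kHz are k·fs ± 16 kHz for integer k ≥ 0.
k=0: 16 kHz.
k=1: 31.5 kHz, 63.5 kHz.
k=2: 79 kHz, 111 kHz.
k=3: 126.5 kHz, 158.5 kHz.
Within [27.5 kHz, 92.5 kHz]: 31.5 kHz, 63.5 kHz, 79 kHz.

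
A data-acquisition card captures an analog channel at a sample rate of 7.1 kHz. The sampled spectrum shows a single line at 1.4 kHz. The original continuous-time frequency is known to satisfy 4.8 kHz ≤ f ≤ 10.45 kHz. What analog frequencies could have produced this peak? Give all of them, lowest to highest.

5.7 kHz, 8.5 kHz

Frequencies that alias to 1.4 kHz are k·fs ± 1.4 kHz for integer k ≥ 0.
k=0: 1.4 kHz.
k=1: 5.7 kHz, 8.5 kHz.
k=2: 12.8 kHz, 15.6 kHz.
Within [4.8 kHz, 10.45 kHz]: 5.7 kHz, 8.5 kHz.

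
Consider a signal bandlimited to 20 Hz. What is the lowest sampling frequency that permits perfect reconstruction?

40 Hz

Nyquist rate = 2 × 20 Hz = 40 Hz.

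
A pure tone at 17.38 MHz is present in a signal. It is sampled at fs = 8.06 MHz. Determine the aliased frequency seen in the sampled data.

1.26 MHz

17.38 MHz mod fs = 1.26 MHz.
1.26 MHz ≤ fs/2 = 4.03 MHz, appears at 1.26 MHz.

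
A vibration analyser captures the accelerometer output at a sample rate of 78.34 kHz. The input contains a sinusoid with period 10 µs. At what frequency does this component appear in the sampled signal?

T = 10 µs → f = 1/T = 100 kHz.
100 kHz mod fs = 21.66 kHz.
21.66 kHz ≤ fs/2 = 39.17 kHz, appears at 21.66 kHz.

21.66 kHz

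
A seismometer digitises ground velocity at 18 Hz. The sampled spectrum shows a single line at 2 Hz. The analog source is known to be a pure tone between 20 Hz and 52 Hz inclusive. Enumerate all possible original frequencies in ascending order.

Frequencies that alias to 2 Hz are k·fs ± 2 Hz for integer k ≥ 0.
k=0: 2 Hz.
k=1: 16 Hz, 20 Hz.
k=2: 34 Hz, 38 Hz.
k=3: 52 Hz, 56 Hz.
k=4: 70 Hz, 74 Hz.
Within [20 Hz, 52 Hz]: 20 Hz, 34 Hz, 38 Hz, 52 Hz.

20 Hz, 34 Hz, 38 Hz, 52 Hz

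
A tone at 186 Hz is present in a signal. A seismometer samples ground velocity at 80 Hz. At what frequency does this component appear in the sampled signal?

26 Hz

186 Hz mod fs = 26 Hz.
26 Hz ≤ fs/2 = 40 Hz, appears at 26 Hz.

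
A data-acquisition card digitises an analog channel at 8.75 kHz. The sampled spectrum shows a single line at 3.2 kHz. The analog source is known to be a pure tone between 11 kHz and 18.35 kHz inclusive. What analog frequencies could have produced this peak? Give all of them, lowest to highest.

Frequencies that alias to 3.2 kHz are k·fs ± 3.2 kHz for integer k ≥ 0.
k=0: 3.2 kHz.
k=1: 5.55 kHz, 11.95 kHz.
k=2: 14.3 kHz, 20.7 kHz.
k=3: 23.05 kHz, 29.45 kHz.
Within [11 kHz, 18.35 kHz]: 11.95 kHz, 14.3 kHz.

11.95 kHz, 14.3 kHz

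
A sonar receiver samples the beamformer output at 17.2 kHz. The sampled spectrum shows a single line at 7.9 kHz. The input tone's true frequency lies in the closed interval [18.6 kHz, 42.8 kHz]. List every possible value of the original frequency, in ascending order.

25.1 kHz, 26.5 kHz, 42.3 kHz

Frequencies that alias to 7.9 kHz are k·fs ± 7.9 kHz for integer k ≥ 0.
k=0: 7.9 kHz.
k=1: 9.3 kHz, 25.1 kHz.
k=2: 26.5 kHz, 42.3 kHz.
k=3: 43.7 kHz, 59.5 kHz.
Within [18.6 kHz, 42.8 kHz]: 25.1 kHz, 26.5 kHz, 42.3 kHz.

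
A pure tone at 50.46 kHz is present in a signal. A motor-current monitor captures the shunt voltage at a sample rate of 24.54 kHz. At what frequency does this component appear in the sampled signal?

50.46 kHz mod fs = 1.38 kHz.
1.38 kHz ≤ fs/2 = 12.27 kHz, appears at 1.38 kHz.

1.38 kHz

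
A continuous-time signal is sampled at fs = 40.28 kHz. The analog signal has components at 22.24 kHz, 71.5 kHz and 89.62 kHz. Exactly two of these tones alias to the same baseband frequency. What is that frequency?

9.06 kHz

fs/2 = 20.14 kHz.
22.24 kHz > fs/2 = 20.14 kHz, folds to fs − 22.24 kHz = 18.04 kHz.
71.5 kHz mod fs = 31.22 kHz.
31.22 kHz > fs/2 = 20.14 kHz, folds to fs − 31.22 kHz = 9.06 kHz.
89.62 kHz mod fs = 9.06 kHz.
9.06 kHz ≤ fs/2 = 20.14 kHz, appears at 9.06 kHz.
71.5 kHz and 89.62 kHz both map to 9.06 kHz.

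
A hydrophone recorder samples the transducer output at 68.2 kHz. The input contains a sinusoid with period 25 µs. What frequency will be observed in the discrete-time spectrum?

28.2 kHz

T = 25 µs → f = 1/T = 40 kHz.
40 kHz > fs/2 = 34.1 kHz, folds to fs − 40 kHz = 28.2 kHz.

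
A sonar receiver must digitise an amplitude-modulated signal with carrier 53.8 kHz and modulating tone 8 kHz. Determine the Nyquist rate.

AM sidebands sit at fc ± fm = 45.8 kHz and 61.8 kHz.
Highest-frequency component: 61.8 kHz.
Nyquist rate = 2 × 61.8 kHz = 123.6 kHz.

123.6 kHz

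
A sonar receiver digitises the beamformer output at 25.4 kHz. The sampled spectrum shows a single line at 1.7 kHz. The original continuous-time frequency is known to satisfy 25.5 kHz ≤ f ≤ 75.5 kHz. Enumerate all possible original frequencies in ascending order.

27.1 kHz, 49.1 kHz, 52.5 kHz, 74.5 kHz

Frequencies that alias to 1.7 kHz are k·fs ± 1.7 kHz for integer k ≥ 0.
k=0: 1.7 kHz.
k=1: 23.7 kHz, 27.1 kHz.
k=2: 49.1 kHz, 52.5 kHz.
k=3: 74.5 kHz, 77.9 kHz.
k=4: 99.9 kHz, 103.3 kHz.
Within [25.5 kHz, 75.5 kHz]: 27.1 kHz, 49.1 kHz, 52.5 kHz, 74.5 kHz.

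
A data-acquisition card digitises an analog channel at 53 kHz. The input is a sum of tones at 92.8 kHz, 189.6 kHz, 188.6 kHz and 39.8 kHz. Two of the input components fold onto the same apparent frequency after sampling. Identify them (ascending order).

39.8 kHz, 92.8 kHz

fs/2 = 26.5 kHz.
92.8 kHz mod fs = 39.8 kHz.
39.8 kHz > fs/2 = 26.5 kHz, folds to fs − 39.8 kHz = 13.2 kHz.
189.6 kHz mod fs = 30.6 kHz.
30.6 kHz > fs/2 = 26.5 kHz, folds to fs − 30.6 kHz = 22.4 kHz.
188.6 kHz mod fs = 29.6 kHz.
29.6 kHz > fs/2 = 26.5 kHz, folds to fs − 29.6 kHz = 23.4 kHz.
39.8 kHz > fs/2 = 26.5 kHz, folds to fs − 39.8 kHz = 13.2 kHz.
39.8 kHz and 92.8 kHz both map to 13.2 kHz.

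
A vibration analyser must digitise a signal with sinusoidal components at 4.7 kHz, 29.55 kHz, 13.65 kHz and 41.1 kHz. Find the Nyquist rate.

Highest-frequency component: 41.1 kHz.
Nyquist rate = 2 × 41.1 kHz = 82.2 kHz.

82.2 kHz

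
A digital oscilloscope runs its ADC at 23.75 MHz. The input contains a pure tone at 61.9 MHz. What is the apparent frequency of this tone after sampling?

9.35 MHz

61.9 MHz mod fs = 14.4 MHz.
14.4 MHz > fs/2 = 11.875 MHz, folds to fs − 14.4 MHz = 9.35 MHz.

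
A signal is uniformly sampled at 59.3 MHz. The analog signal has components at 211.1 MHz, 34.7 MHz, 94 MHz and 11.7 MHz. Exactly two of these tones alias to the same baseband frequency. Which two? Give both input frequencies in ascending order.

34.7 MHz, 94 MHz

fs/2 = 29.65 MHz.
211.1 MHz mod fs = 33.2 MHz.
33.2 MHz > fs/2 = 29.65 MHz, folds to fs − 33.2 MHz = 26.1 MHz.
34.7 MHz > fs/2 = 29.65 MHz, folds to fs − 34.7 MHz = 24.6 MHz.
94 MHz mod fs = 34.7 MHz.
34.7 MHz > fs/2 = 29.65 MHz, folds to fs − 34.7 MHz = 24.6 MHz.
11.7 MHz ≤ fs/2 = 29.65 MHz, passes unchanged.
34.7 MHz and 94 MHz both map to 24.6 MHz.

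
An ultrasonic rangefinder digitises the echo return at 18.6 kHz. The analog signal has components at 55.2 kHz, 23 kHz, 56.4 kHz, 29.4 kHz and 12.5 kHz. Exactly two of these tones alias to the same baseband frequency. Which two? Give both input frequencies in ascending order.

fs/2 = 9.3 kHz.
55.2 kHz mod fs = 18 kHz.
18 kHz > fs/2 = 9.3 kHz, folds to fs − 18 kHz = 0.6 kHz.
23 kHz mod fs = 4.4 kHz.
4.4 kHz ≤ fs/2 = 9.3 kHz, appears at 4.4 kHz.
56.4 kHz mod fs = 0.6 kHz.
0.6 kHz ≤ fs/2 = 9.3 kHz, appears at 0.6 kHz.
29.4 kHz mod fs = 10.8 kHz.
10.8 kHz > fs/2 = 9.3 kHz, folds to fs − 10.8 kHz = 7.8 kHz.
12.5 kHz > fs/2 = 9.3 kHz, folds to fs − 12.5 kHz = 6.1 kHz.
55.2 kHz and 56.4 kHz both map to 0.6 kHz.

55.2 kHz, 56.4 kHz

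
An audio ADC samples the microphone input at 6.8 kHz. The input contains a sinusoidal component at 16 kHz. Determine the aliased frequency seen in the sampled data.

2.4 kHz

16 kHz mod fs = 2.4 kHz.
2.4 kHz ≤ fs/2 = 3.4 kHz, appears at 2.4 kHz.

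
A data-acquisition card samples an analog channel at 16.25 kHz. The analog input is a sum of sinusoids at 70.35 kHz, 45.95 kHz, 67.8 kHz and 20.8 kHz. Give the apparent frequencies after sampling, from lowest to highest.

fs/2 = 8.125 kHz.
70.35 kHz mod fs = 5.35 kHz.
5.35 kHz ≤ fs/2 = 8.125 kHz, appears at 5.35 kHz.
45.95 kHz mod fs = 13.45 kHz.
13.45 kHz > fs/2 = 8.125 kHz, folds to fs − 13.45 kHz = 2.8 kHz.
67.8 kHz mod fs = 2.8 kHz.
2.8 kHz ≤ fs/2 = 8.125 kHz, appears at 2.8 kHz.
20.8 kHz mod fs = 4.55 kHz.
4.55 kHz ≤ fs/2 = 8.125 kHz, appears at 4.55 kHz.
Distinct values: {2.8 kHz, 4.55 kHz, 5.35 kHz}.

2.8 kHz, 4.55 kHz, 5.35 kHz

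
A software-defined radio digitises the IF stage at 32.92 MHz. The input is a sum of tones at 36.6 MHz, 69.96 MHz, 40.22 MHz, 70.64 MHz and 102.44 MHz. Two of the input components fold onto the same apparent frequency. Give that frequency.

fs/2 = 16.46 MHz.
36.6 MHz mod fs = 3.68 MHz.
3.68 MHz ≤ fs/2 = 16.46 MHz, appears at 3.68 MHz.
69.96 MHz mod fs = 4.12 MHz.
4.12 MHz ≤ fs/2 = 16.46 MHz, appears at 4.12 MHz.
40.22 MHz mod fs = 7.3 MHz.
7.3 MHz ≤ fs/2 = 16.46 MHz, appears at 7.3 MHz.
70.64 MHz mod fs = 4.8 MHz.
4.8 MHz ≤ fs/2 = 16.46 MHz, appears at 4.8 MHz.
102.44 MHz mod fs = 3.68 MHz.
3.68 MHz ≤ fs/2 = 16.46 MHz, appears at 3.68 MHz.
36.6 MHz and 102.44 MHz both map to 3.68 MHz.

3.68 MHz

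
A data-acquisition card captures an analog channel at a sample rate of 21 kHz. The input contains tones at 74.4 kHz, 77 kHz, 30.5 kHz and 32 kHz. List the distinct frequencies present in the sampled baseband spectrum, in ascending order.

fs/2 = 10.5 kHz.
74.4 kHz mod fs = 11.4 kHz.
11.4 kHz > fs/2 = 10.5 kHz, folds to fs − 11.4 kHz = 9.6 kHz.
77 kHz mod fs = 14 kHz.
14 kHz > fs/2 = 10.5 kHz, folds to fs − 14 kHz = 7 kHz.
30.5 kHz mod fs = 9.5 kHz.
9.5 kHz ≤ fs/2 = 10.5 kHz, appears at 9.5 kHz.
32 kHz mod fs = 11 kHz.
11 kHz > fs/2 = 10.5 kHz, folds to fs − 11 kHz = 10 kHz.
Distinct values: {7 kHz, 9.5 kHz, 9.6 kHz, 10 kHz}.

7 kHz, 9.5 kHz, 9.6 kHz, 10 kHz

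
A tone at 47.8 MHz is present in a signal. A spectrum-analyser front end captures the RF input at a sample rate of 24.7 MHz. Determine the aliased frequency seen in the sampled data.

47.8 MHz mod fs = 23.1 MHz.
23.1 MHz > fs/2 = 12.35 MHz, folds to fs − 23.1 MHz = 1.6 MHz.

1.6 MHz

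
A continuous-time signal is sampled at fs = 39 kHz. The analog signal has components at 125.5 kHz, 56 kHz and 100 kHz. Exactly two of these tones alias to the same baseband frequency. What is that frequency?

fs/2 = 19.5 kHz.
125.5 kHz mod fs = 8.5 kHz.
8.5 kHz ≤ fs/2 = 19.5 kHz, appears at 8.5 kHz.
56 kHz mod fs = 17 kHz.
17 kHz ≤ fs/2 = 19.5 kHz, appears at 17 kHz.
100 kHz mod fs = 22 kHz.
22 kHz > fs/2 = 19.5 kHz, folds to fs − 22 kHz = 17 kHz.
56 kHz and 100 kHz both map to 17 kHz.

17 kHz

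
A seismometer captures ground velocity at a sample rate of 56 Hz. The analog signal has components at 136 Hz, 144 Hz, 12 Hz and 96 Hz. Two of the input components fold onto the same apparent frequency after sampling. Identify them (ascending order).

fs/2 = 28 Hz.
136 Hz mod fs = 24 Hz.
24 Hz ≤ fs/2 = 28 Hz, appears at 24 Hz.
144 Hz mod fs = 32 Hz.
32 Hz > fs/2 = 28 Hz, folds to fs − 32 Hz = 24 Hz.
12 Hz ≤ fs/2 = 28 Hz, passes unchanged.
96 Hz mod fs = 40 Hz.
40 Hz > fs/2 = 28 Hz, folds to fs − 40 Hz = 16 Hz.
136 Hz and 144 Hz both map to 24 Hz.

136 Hz, 144 Hz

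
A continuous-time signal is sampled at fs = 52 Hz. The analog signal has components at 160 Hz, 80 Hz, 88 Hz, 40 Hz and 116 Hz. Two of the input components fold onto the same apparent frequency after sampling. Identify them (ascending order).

fs/2 = 26 Hz.
160 Hz mod fs = 4 Hz.
4 Hz ≤ fs/2 = 26 Hz, appears at 4 Hz.
80 Hz mod fs = 28 Hz.
28 Hz > fs/2 = 26 Hz, folds to fs − 28 Hz = 24 Hz.
88 Hz mod fs = 36 Hz.
36 Hz > fs/2 = 26 Hz, folds to fs − 36 Hz = 16 Hz.
40 Hz > fs/2 = 26 Hz, folds to fs − 40 Hz = 12 Hz.
116 Hz mod fs = 12 Hz.
12 Hz ≤ fs/2 = 26 Hz, appears at 12 Hz.
40 Hz and 116 Hz both map to 12 Hz.

40 Hz, 116 Hz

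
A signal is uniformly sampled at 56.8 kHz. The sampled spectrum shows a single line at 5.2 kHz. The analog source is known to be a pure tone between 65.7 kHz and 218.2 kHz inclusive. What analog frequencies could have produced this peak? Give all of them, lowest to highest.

Frequencies that alias to 5.2 kHz are k·fs ± 5.2 kHz for integer k ≥ 0.
k=0: 5.2 kHz.
k=1: 51.6 kHz, 62 kHz.
k=2: 108.4 kHz, 118.8 kHz.
k=3: 165.2 kHz, 175.6 kHz.
k=4: 222 kHz, 232.4 kHz.
Within [65.7 kHz, 218.2 kHz]: 108.4 kHz, 118.8 kHz, 165.2 kHz, 175.6 kHz.

108.4 kHz, 118.8 kHz, 165.2 kHz, 175.6 kHz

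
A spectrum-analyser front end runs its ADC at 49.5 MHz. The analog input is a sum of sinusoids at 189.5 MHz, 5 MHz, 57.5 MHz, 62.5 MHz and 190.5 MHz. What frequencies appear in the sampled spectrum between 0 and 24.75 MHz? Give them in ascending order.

5 MHz, 7.5 MHz, 8 MHz, 8.5 MHz, 13 MHz

fs/2 = 24.75 MHz.
189.5 MHz mod fs = 41 MHz.
41 MHz > fs/2 = 24.75 MHz, folds to fs − 41 MHz = 8.5 MHz.
5 MHz ≤ fs/2 = 24.75 MHz, passes unchanged.
57.5 MHz mod fs = 8 MHz.
8 MHz ≤ fs/2 = 24.75 MHz, appears at 8 MHz.
62.5 MHz mod fs = 13 MHz.
13 MHz ≤ fs/2 = 24.75 MHz, appears at 13 MHz.
190.5 MHz mod fs = 42 MHz.
42 MHz > fs/2 = 24.75 MHz, folds to fs − 42 MHz = 7.5 MHz.
Distinct values: {5 MHz, 7.5 MHz, 8 MHz, 8.5 MHz, 13 MHz}.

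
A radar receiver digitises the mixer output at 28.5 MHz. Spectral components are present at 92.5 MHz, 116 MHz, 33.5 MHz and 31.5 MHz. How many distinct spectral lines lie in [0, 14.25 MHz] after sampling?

fs/2 = 14.25 MHz.
92.5 MHz mod fs = 7 MHz.
7 MHz ≤ fs/2 = 14.25 MHz, appears at 7 MHz.
116 MHz mod fs = 2 MHz.
2 MHz ≤ fs/2 = 14.25 MHz, appears at 2 MHz.
33.5 MHz mod fs = 5 MHz.
5 MHz ≤ fs/2 = 14.25 MHz, appears at 5 MHz.
31.5 MHz mod fs = 3 MHz.
3 MHz ≤ fs/2 = 14.25 MHz, appears at 3 MHz.
Distinct values: {2 MHz, 3 MHz, 5 MHz, 7 MHz} → 4.

4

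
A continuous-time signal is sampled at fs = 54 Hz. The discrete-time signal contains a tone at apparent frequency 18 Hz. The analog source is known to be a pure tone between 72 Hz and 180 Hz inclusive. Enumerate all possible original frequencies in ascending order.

Frequencies that alias to 18 Hz are k·fs ± 18 Hz for integer k ≥ 0.
k=0: 18 Hz.
k=1: 36 Hz, 72 Hz.
k=2: 90 Hz, 126 Hz.
k=3: 144 Hz, 180 Hz.
k=4: 198 Hz, 234 Hz.
Within [72 Hz, 180 Hz]: 72 Hz, 90 Hz, 126 Hz, 144 Hz, 180 Hz.

72 Hz, 90 Hz, 126 Hz, 144 Hz, 180 Hz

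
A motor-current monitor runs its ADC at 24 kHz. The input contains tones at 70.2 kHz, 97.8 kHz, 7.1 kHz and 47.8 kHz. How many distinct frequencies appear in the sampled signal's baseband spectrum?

3

fs/2 = 12 kHz.
70.2 kHz mod fs = 22.2 kHz.
22.2 kHz > fs/2 = 12 kHz, folds to fs − 22.2 kHz = 1.8 kHz.
97.8 kHz mod fs = 1.8 kHz.
1.8 kHz ≤ fs/2 = 12 kHz, appears at 1.8 kHz.
7.1 kHz ≤ fs/2 = 12 kHz, passes unchanged.
47.8 kHz mod fs = 23.8 kHz.
23.8 kHz > fs/2 = 12 kHz, folds to fs − 23.8 kHz = 0.2 kHz.
Distinct values: {0.2 kHz, 1.8 kHz, 7.1 kHz} → 3.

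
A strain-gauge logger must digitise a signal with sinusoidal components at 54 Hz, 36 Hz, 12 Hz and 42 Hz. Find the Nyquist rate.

108 Hz

Highest-frequency component: 54 Hz.
Nyquist rate = 2 × 54 Hz = 108 Hz.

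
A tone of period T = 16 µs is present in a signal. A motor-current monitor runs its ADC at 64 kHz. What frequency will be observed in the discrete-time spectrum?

T = 16 µs → f = 1/T = 62.5 kHz.
62.5 kHz > fs/2 = 32 kHz, folds to fs − 62.5 kHz = 1.5 kHz.

1.5 kHz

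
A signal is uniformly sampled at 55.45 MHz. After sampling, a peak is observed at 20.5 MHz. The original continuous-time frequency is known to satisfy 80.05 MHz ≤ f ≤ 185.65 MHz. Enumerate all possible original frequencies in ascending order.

90.4 MHz, 131.4 MHz, 145.85 MHz

Frequencies that alias to 20.5 MHz are k·fs ± 20.5 MHz for integer k ≥ 0.
k=0: 20.5 MHz.
k=1: 34.95 MHz, 75.95 MHz.
k=2: 90.4 MHz, 131.4 MHz.
k=3: 145.85 MHz, 186.85 MHz.
k=4: 201.3 MHz, 242.3 MHz.
Within [80.05 MHz, 185.65 MHz]: 90.4 MHz, 131.4 MHz, 145.85 MHz.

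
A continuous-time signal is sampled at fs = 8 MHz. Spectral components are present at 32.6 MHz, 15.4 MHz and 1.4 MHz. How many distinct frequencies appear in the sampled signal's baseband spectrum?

fs/2 = 4 MHz.
32.6 MHz mod fs = 0.6 MHz.
0.6 MHz ≤ fs/2 = 4 MHz, appears at 0.6 MHz.
15.4 MHz mod fs = 7.4 MHz.
7.4 MHz > fs/2 = 4 MHz, folds to fs − 7.4 MHz = 0.6 MHz.
1.4 MHz ≤ fs/2 = 4 MHz, passes unchanged.
Distinct values: {0.6 MHz, 1.4 MHz} → 2.

2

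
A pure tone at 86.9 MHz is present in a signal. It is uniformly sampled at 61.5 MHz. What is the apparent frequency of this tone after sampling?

86.9 MHz mod fs = 25.4 MHz.
25.4 MHz ≤ fs/2 = 30.75 MHz, appears at 25.4 MHz.

25.4 MHz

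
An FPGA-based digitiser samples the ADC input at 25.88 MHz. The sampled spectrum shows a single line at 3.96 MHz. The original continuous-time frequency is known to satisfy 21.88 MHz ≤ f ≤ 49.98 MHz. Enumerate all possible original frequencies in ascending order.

21.92 MHz, 29.84 MHz, 47.8 MHz

Frequencies that alias to 3.96 MHz are k·fs ± 3.96 MHz for integer k ≥ 0.
k=0: 3.96 MHz.
k=1: 21.92 MHz, 29.84 MHz.
k=2: 47.8 MHz, 55.72 MHz.
k=3: 73.68 MHz, 81.6 MHz.
Within [21.88 MHz, 49.98 MHz]: 21.92 MHz, 29.84 MHz, 47.8 MHz.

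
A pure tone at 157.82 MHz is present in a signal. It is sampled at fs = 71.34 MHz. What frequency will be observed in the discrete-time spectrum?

157.82 MHz mod fs = 15.14 MHz.
15.14 MHz ≤ fs/2 = 35.67 MHz, appears at 15.14 MHz.

15.14 MHz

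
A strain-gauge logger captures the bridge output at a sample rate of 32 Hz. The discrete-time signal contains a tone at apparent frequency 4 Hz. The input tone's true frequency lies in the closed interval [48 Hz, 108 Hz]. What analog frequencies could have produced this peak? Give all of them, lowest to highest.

60 Hz, 68 Hz, 92 Hz, 100 Hz

Frequencies that alias to 4 Hz are k·fs ± 4 Hz for integer k ≥ 0.
k=0: 4 Hz.
k=1: 28 Hz, 36 Hz.
k=2: 60 Hz, 68 Hz.
k=3: 92 Hz, 100 Hz.
k=4: 124 Hz, 132 Hz.
Within [48 Hz, 108 Hz]: 60 Hz, 68 Hz, 92 Hz, 100 Hz.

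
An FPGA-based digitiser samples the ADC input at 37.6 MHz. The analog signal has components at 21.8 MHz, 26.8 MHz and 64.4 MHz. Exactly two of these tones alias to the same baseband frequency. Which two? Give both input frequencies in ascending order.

fs/2 = 18.8 MHz.
21.8 MHz > fs/2 = 18.8 MHz, folds to fs − 21.8 MHz = 15.8 MHz.
26.8 MHz > fs/2 = 18.8 MHz, folds to fs − 26.8 MHz = 10.8 MHz.
64.4 MHz mod fs = 26.8 MHz.
26.8 MHz > fs/2 = 18.8 MHz, folds to fs − 26.8 MHz = 10.8 MHz.
26.8 MHz and 64.4 MHz both map to 10.8 MHz.

26.8 MHz, 64.4 MHz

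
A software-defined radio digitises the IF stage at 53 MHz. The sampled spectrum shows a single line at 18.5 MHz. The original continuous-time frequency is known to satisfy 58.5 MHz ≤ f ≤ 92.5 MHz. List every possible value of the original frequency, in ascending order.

71.5 MHz, 87.5 MHz

Frequencies that alias to 18.5 MHz are k·fs ± 18.5 MHz for integer k ≥ 0.
k=0: 18.5 MHz.
k=1: 34.5 MHz, 71.5 MHz.
k=2: 87.5 MHz, 124.5 MHz.
k=3: 140.5 MHz, 177.5 MHz.
Within [58.5 MHz, 92.5 MHz]: 71.5 MHz, 87.5 MHz.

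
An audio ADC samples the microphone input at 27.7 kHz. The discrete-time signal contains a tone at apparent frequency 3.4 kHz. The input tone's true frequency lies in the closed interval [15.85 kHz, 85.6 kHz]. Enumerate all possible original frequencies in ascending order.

Frequencies that alias to 3.4 kHz are k·fs ± 3.4 kHz for integer k ≥ 0.
k=0: 3.4 kHz.
k=1: 24.3 kHz, 31.1 kHz.
k=2: 52 kHz, 58.8 kHz.
k=3: 79.7 kHz, 86.5 kHz.
k=4: 107.4 kHz, 114.2 kHz.
Within [15.85 kHz, 85.6 kHz]: 24.3 kHz, 31.1 kHz, 52 kHz, 58.8 kHz, 79.7 kHz.

24.3 kHz, 31.1 kHz, 52 kHz, 58.8 kHz, 79.7 kHz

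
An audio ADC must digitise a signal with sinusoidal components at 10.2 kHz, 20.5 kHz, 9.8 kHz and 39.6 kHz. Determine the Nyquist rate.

79.2 kHz

Highest-frequency component: 39.6 kHz.
Nyquist rate = 2 × 39.6 kHz = 79.2 kHz.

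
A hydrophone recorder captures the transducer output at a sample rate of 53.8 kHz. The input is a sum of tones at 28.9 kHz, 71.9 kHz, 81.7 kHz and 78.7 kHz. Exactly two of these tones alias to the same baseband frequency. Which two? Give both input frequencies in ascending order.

fs/2 = 26.9 kHz.
28.9 kHz > fs/2 = 26.9 kHz, folds to fs − 28.9 kHz = 24.9 kHz.
71.9 kHz mod fs = 18.1 kHz.
18.1 kHz ≤ fs/2 = 26.9 kHz, appears at 18.1 kHz.
81.7 kHz mod fs = 27.9 kHz.
27.9 kHz > fs/2 = 26.9 kHz, folds to fs − 27.9 kHz = 25.9 kHz.
78.7 kHz mod fs = 24.9 kHz.
24.9 kHz ≤ fs/2 = 26.9 kHz, appears at 24.9 kHz.
28.9 kHz and 78.7 kHz both map to 24.9 kHz.

28.9 kHz, 78.7 kHz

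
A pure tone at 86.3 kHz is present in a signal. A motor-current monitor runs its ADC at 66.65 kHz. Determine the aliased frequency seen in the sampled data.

86.3 kHz mod fs = 19.65 kHz.
19.65 kHz ≤ fs/2 = 33.325 kHz, appears at 19.65 kHz.

19.65 kHz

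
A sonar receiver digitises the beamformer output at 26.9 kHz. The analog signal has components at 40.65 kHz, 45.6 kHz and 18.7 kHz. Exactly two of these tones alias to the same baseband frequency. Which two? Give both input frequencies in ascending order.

18.7 kHz, 45.6 kHz

fs/2 = 13.45 kHz.
40.65 kHz mod fs = 13.75 kHz.
13.75 kHz > fs/2 = 13.45 kHz, folds to fs − 13.75 kHz = 13.15 kHz.
45.6 kHz mod fs = 18.7 kHz.
18.7 kHz > fs/2 = 13.45 kHz, folds to fs − 18.7 kHz = 8.2 kHz.
18.7 kHz > fs/2 = 13.45 kHz, folds to fs − 18.7 kHz = 8.2 kHz.
18.7 kHz and 45.6 kHz both map to 8.2 kHz.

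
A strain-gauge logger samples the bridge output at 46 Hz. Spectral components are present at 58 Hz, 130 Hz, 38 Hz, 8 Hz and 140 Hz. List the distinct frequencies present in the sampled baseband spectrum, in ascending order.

fs/2 = 23 Hz.
58 Hz mod fs = 12 Hz.
12 Hz ≤ fs/2 = 23 Hz, appears at 12 Hz.
130 Hz mod fs = 38 Hz.
38 Hz > fs/2 = 23 Hz, folds to fs − 38 Hz = 8 Hz.
38 Hz > fs/2 = 23 Hz, folds to fs − 38 Hz = 8 Hz.
8 Hz ≤ fs/2 = 23 Hz, passes unchanged.
140 Hz mod fs = 2 Hz.
2 Hz ≤ fs/2 = 23 Hz, appears at 2 Hz.
Distinct values: {2 Hz, 8 Hz, 12 Hz}.

2 Hz, 8 Hz, 12 Hz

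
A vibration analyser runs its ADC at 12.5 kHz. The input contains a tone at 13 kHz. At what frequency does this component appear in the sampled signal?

13 kHz mod fs = 0.5 kHz.
0.5 kHz ≤ fs/2 = 6.25 kHz, appears at 0.5 kHz.

0.5 kHz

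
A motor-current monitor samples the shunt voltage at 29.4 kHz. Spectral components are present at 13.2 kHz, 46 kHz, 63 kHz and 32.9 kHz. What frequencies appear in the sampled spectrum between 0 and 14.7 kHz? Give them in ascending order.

3.5 kHz, 4.2 kHz, 12.8 kHz, 13.2 kHz

fs/2 = 14.7 kHz.
13.2 kHz ≤ fs/2 = 14.7 kHz, passes unchanged.
46 kHz mod fs = 16.6 kHz.
16.6 kHz > fs/2 = 14.7 kHz, folds to fs − 16.6 kHz = 12.8 kHz.
63 kHz mod fs = 4.2 kHz.
4.2 kHz ≤ fs/2 = 14.7 kHz, appears at 4.2 kHz.
32.9 kHz mod fs = 3.5 kHz.
3.5 kHz ≤ fs/2 = 14.7 kHz, appears at 3.5 kHz.
Distinct values: {3.5 kHz, 4.2 kHz, 12.8 kHz, 13.2 kHz}.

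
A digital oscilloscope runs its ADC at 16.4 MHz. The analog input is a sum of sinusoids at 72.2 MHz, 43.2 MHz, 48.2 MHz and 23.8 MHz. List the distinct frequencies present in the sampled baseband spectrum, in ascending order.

1 MHz, 6 MHz, 6.6 MHz, 7.4 MHz

fs/2 = 8.2 MHz.
72.2 MHz mod fs = 6.6 MHz.
6.6 MHz ≤ fs/2 = 8.2 MHz, appears at 6.6 MHz.
43.2 MHz mod fs = 10.4 MHz.
10.4 MHz > fs/2 = 8.2 MHz, folds to fs − 10.4 MHz = 6 MHz.
48.2 MHz mod fs = 15.4 MHz.
15.4 MHz > fs/2 = 8.2 MHz, folds to fs − 15.4 MHz = 1 MHz.
23.8 MHz mod fs = 7.4 MHz.
7.4 MHz ≤ fs/2 = 8.2 MHz, appears at 7.4 MHz.
Distinct values: {1 MHz, 6 MHz, 6.6 MHz, 7.4 MHz}.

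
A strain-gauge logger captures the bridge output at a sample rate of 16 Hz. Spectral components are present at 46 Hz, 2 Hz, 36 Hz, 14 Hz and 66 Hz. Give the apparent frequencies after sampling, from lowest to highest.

fs/2 = 8 Hz.
46 Hz mod fs = 14 Hz.
14 Hz > fs/2 = 8 Hz, folds to fs − 14 Hz = 2 Hz.
2 Hz ≤ fs/2 = 8 Hz, passes unchanged.
36 Hz mod fs = 4 Hz.
4 Hz ≤ fs/2 = 8 Hz, appears at 4 Hz.
14 Hz > fs/2 = 8 Hz, folds to fs − 14 Hz = 2 Hz.
66 Hz mod fs = 2 Hz.
2 Hz ≤ fs/2 = 8 Hz, appears at 2 Hz.
Distinct values: {2 Hz, 4 Hz}.

2 Hz, 4 Hz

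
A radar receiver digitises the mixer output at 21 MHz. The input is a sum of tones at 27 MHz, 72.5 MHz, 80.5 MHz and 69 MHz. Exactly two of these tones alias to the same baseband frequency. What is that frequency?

6 MHz

fs/2 = 10.5 MHz.
27 MHz mod fs = 6 MHz.
6 MHz ≤ fs/2 = 10.5 MHz, appears at 6 MHz.
72.5 MHz mod fs = 9.5 MHz.
9.5 MHz ≤ fs/2 = 10.5 MHz, appears at 9.5 MHz.
80.5 MHz mod fs = 17.5 MHz.
17.5 MHz > fs/2 = 10.5 MHz, folds to fs − 17.5 MHz = 3.5 MHz.
69 MHz mod fs = 6 MHz.
6 MHz ≤ fs/2 = 10.5 MHz, appears at 6 MHz.
27 MHz and 69 MHz both map to 6 MHz.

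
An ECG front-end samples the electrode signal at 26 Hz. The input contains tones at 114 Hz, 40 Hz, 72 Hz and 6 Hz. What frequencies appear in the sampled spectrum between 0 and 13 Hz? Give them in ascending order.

6 Hz, 10 Hz, 12 Hz

fs/2 = 13 Hz.
114 Hz mod fs = 10 Hz.
10 Hz ≤ fs/2 = 13 Hz, appears at 10 Hz.
40 Hz mod fs = 14 Hz.
14 Hz > fs/2 = 13 Hz, folds to fs − 14 Hz = 12 Hz.
72 Hz mod fs = 20 Hz.
20 Hz > fs/2 = 13 Hz, folds to fs − 20 Hz = 6 Hz.
6 Hz ≤ fs/2 = 13 Hz, passes unchanged.
Distinct values: {6 Hz, 10 Hz, 12 Hz}.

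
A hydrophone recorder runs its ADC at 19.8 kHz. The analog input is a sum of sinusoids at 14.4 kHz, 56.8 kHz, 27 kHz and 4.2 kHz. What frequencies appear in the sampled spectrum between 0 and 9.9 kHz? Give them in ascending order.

2.6 kHz, 4.2 kHz, 5.4 kHz, 7.2 kHz

fs/2 = 9.9 kHz.
14.4 kHz > fs/2 = 9.9 kHz, folds to fs − 14.4 kHz = 5.4 kHz.
56.8 kHz mod fs = 17.2 kHz.
17.2 kHz > fs/2 = 9.9 kHz, folds to fs − 17.2 kHz = 2.6 kHz.
27 kHz mod fs = 7.2 kHz.
7.2 kHz ≤ fs/2 = 9.9 kHz, appears at 7.2 kHz.
4.2 kHz ≤ fs/2 = 9.9 kHz, passes unchanged.
Distinct values: {2.6 kHz, 4.2 kHz, 5.4 kHz, 7.2 kHz}.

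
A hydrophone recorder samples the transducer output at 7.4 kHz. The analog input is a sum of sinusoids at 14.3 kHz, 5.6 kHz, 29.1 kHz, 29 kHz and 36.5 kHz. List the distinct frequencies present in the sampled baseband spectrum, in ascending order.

fs/2 = 3.7 kHz.
14.3 kHz mod fs = 6.9 kHz.
6.9 kHz > fs/2 = 3.7 kHz, folds to fs − 6.9 kHz = 0.5 kHz.
5.6 kHz > fs/2 = 3.7 kHz, folds to fs − 5.6 kHz = 1.8 kHz.
29.1 kHz mod fs = 6.9 kHz.
6.9 kHz > fs/2 = 3.7 kHz, folds to fs − 6.9 kHz = 0.5 kHz.
29 kHz mod fs = 6.8 kHz.
6.8 kHz > fs/2 = 3.7 kHz, folds to fs − 6.8 kHz = 0.6 kHz.
36.5 kHz mod fs = 6.9 kHz.
6.9 kHz > fs/2 = 3.7 kHz, folds to fs − 6.9 kHz = 0.5 kHz.
Distinct values: {0.5 kHz, 0.6 kHz, 1.8 kHz}.

0.5 kHz, 0.6 kHz, 1.8 kHz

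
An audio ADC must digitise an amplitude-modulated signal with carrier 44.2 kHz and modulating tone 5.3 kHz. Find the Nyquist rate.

99 kHz

AM sidebands sit at fc ± fm = 38.9 kHz and 49.5 kHz.
Highest-frequency component: 49.5 kHz.
Nyquist rate = 2 × 49.5 kHz = 99 kHz.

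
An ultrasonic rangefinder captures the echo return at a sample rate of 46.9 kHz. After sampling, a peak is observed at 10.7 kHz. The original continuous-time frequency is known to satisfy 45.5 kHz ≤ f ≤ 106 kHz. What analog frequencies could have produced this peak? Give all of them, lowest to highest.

Frequencies that alias to 10.7 kHz are k·fs ± 10.7 kHz for integer k ≥ 0.
k=0: 10.7 kHz.
k=1: 36.2 kHz, 57.6 kHz.
k=2: 83.1 kHz, 104.5 kHz.
k=3: 130 kHz, 151.4 kHz.
Within [45.5 kHz, 106 kHz]: 57.6 kHz, 83.1 kHz, 104.5 kHz.

57.6 kHz, 83.1 kHz, 104.5 kHz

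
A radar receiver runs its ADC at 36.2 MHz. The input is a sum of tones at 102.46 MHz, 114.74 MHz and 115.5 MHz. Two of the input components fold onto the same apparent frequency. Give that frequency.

fs/2 = 18.1 MHz.
102.46 MHz mod fs = 30.06 MHz.
30.06 MHz > fs/2 = 18.1 MHz, folds to fs − 30.06 MHz = 6.14 MHz.
114.74 MHz mod fs = 6.14 MHz.
6.14 MHz ≤ fs/2 = 18.1 MHz, appears at 6.14 MHz.
115.5 MHz mod fs = 6.9 MHz.
6.9 MHz ≤ fs/2 = 18.1 MHz, appears at 6.9 MHz.
102.46 MHz and 114.74 MHz both map to 6.14 MHz.

6.14 MHz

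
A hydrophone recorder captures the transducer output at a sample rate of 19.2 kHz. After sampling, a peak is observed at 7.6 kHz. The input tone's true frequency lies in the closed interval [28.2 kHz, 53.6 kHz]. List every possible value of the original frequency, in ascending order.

30.8 kHz, 46 kHz, 50 kHz

Frequencies that alias to 7.6 kHz are k·fs ± 7.6 kHz for integer k ≥ 0.
k=0: 7.6 kHz.
k=1: 11.6 kHz, 26.8 kHz.
k=2: 30.8 kHz, 46 kHz.
k=3: 50 kHz, 65.2 kHz.
k=4: 69.2 kHz, 84.4 kHz.
Within [28.2 kHz, 53.6 kHz]: 30.8 kHz, 46 kHz, 50 kHz.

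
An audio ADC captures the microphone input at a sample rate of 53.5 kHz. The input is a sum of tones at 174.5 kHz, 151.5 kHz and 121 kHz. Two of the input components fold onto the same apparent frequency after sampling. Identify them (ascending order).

121 kHz, 174.5 kHz

fs/2 = 26.75 kHz.
174.5 kHz mod fs = 14 kHz.
14 kHz ≤ fs/2 = 26.75 kHz, appears at 14 kHz.
151.5 kHz mod fs = 44.5 kHz.
44.5 kHz > fs/2 = 26.75 kHz, folds to fs − 44.5 kHz = 9 kHz.
121 kHz mod fs = 14 kHz.
14 kHz ≤ fs/2 = 26.75 kHz, appears at 14 kHz.
121 kHz and 174.5 kHz both map to 14 kHz.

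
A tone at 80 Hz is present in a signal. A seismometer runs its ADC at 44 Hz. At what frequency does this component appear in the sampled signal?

8 Hz

80 Hz mod fs = 36 Hz.
36 Hz > fs/2 = 22 Hz, folds to fs − 36 Hz = 8 Hz.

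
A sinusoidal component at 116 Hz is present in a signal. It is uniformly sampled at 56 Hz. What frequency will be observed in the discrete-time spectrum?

4 Hz

116 Hz mod fs = 4 Hz.
4 Hz ≤ fs/2 = 28 Hz, appears at 4 Hz.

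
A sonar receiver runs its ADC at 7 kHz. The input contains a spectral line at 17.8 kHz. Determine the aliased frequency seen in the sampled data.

17.8 kHz mod fs = 3.8 kHz.
3.8 kHz > fs/2 = 3.5 kHz, folds to fs − 3.8 kHz = 3.2 kHz.

3.2 kHz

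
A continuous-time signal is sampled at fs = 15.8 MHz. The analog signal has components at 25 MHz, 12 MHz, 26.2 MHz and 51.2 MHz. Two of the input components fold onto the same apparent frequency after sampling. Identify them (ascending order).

fs/2 = 7.9 MHz.
25 MHz mod fs = 9.2 MHz.
9.2 MHz > fs/2 = 7.9 MHz, folds to fs − 9.2 MHz = 6.6 MHz.
12 MHz > fs/2 = 7.9 MHz, folds to fs − 12 MHz = 3.8 MHz.
26.2 MHz mod fs = 10.4 MHz.
10.4 MHz > fs/2 = 7.9 MHz, folds to fs − 10.4 MHz = 5.4 MHz.
51.2 MHz mod fs = 3.8 MHz.
3.8 MHz ≤ fs/2 = 7.9 MHz, appears at 3.8 MHz.
12 MHz and 51.2 MHz both map to 3.8 MHz.

12 MHz, 51.2 MHz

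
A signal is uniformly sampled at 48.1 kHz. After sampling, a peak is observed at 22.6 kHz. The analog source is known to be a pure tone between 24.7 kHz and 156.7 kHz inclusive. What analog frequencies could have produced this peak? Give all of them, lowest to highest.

Frequencies that alias to 22.6 kHz are k·fs ± 22.6 kHz for integer k ≥ 0.
k=0: 22.6 kHz.
k=1: 25.5 kHz, 70.7 kHz.
k=2: 73.6 kHz, 118.8 kHz.
k=3: 121.7 kHz, 166.9 kHz.
k=4: 169.8 kHz, 215 kHz.
Within [24.7 kHz, 156.7 kHz]: 25.5 kHz, 70.7 kHz, 73.6 kHz, 118.8 kHz, 121.7 kHz.

25.5 kHz, 70.7 kHz, 73.6 kHz, 118.8 kHz, 121.7 kHz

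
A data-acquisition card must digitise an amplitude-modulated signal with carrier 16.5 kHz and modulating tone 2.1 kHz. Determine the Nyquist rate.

37.2 kHz

AM sidebands sit at fc ± fm = 14.4 kHz and 18.6 kHz.
Highest-frequency component: 18.6 kHz.
Nyquist rate = 2 × 18.6 kHz = 37.2 kHz.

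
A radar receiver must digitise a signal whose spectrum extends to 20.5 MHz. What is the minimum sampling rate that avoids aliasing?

Nyquist rate = 2 × 20.5 MHz = 41 MHz.

41 MHz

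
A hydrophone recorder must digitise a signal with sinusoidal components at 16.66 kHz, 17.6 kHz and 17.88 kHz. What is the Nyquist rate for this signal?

35.76 kHz

Highest-frequency component: 17.88 kHz.
Nyquist rate = 2 × 17.88 kHz = 35.76 kHz.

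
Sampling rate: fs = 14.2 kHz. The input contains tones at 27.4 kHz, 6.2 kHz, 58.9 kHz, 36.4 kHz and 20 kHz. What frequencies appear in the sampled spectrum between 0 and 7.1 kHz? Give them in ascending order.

fs/2 = 7.1 kHz.
27.4 kHz mod fs = 13.2 kHz.
13.2 kHz > fs/2 = 7.1 kHz, folds to fs − 13.2 kHz = 1 kHz.
6.2 kHz ≤ fs/2 = 7.1 kHz, passes unchanged.
58.9 kHz mod fs = 2.1 kHz.
2.1 kHz ≤ fs/2 = 7.1 kHz, appears at 2.1 kHz.
36.4 kHz mod fs = 8 kHz.
8 kHz > fs/2 = 7.1 kHz, folds to fs − 8 kHz = 6.2 kHz.
20 kHz mod fs = 5.8 kHz.
5.8 kHz ≤ fs/2 = 7.1 kHz, appears at 5.8 kHz.
Distinct values: {1 kHz, 2.1 kHz, 5.8 kHz, 6.2 kHz}.

1 kHz, 2.1 kHz, 5.8 kHz, 6.2 kHz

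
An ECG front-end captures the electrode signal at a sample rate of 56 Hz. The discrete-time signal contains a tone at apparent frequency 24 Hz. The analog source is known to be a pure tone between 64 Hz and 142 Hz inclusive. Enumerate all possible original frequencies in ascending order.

80 Hz, 88 Hz, 136 Hz

Frequencies that alias to 24 Hz are k·fs ± 24 Hz for integer k ≥ 0.
k=0: 24 Hz.
k=1: 32 Hz, 80 Hz.
k=2: 88 Hz, 136 Hz.
k=3: 144 Hz, 192 Hz.
Within [64 Hz, 142 Hz]: 80 Hz, 88 Hz, 136 Hz.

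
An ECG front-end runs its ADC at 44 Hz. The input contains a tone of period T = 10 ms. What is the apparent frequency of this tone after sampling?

T = 10 ms → f = 1/T = 100 Hz.
100 Hz mod fs = 12 Hz.
12 Hz ≤ fs/2 = 22 Hz, appears at 12 Hz.

12 Hz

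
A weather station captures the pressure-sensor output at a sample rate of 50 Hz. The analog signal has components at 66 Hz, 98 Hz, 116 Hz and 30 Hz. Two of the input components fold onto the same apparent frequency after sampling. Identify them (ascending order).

66 Hz, 116 Hz

fs/2 = 25 Hz.
66 Hz mod fs = 16 Hz.
16 Hz ≤ fs/2 = 25 Hz, appears at 16 Hz.
98 Hz mod fs = 48 Hz.
48 Hz > fs/2 = 25 Hz, folds to fs − 48 Hz = 2 Hz.
116 Hz mod fs = 16 Hz.
16 Hz ≤ fs/2 = 25 Hz, appears at 16 Hz.
30 Hz > fs/2 = 25 Hz, folds to fs − 30 Hz = 20 Hz.
66 Hz and 116 Hz both map to 16 Hz.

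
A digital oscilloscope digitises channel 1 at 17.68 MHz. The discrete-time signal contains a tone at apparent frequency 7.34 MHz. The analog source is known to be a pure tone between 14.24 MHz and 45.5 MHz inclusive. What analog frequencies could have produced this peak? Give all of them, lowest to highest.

25.02 MHz, 28.02 MHz, 42.7 MHz

Frequencies that alias to 7.34 MHz are k·fs ± 7.34 MHz for integer k ≥ 0.
k=0: 7.34 MHz.
k=1: 10.34 MHz, 25.02 MHz.
k=2: 28.02 MHz, 42.7 MHz.
k=3: 45.7 MHz, 60.38 MHz.
Within [14.24 MHz, 45.5 MHz]: 25.02 MHz, 28.02 MHz, 42.7 MHz.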